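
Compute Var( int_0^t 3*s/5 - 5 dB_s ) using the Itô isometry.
Var = t*(3*t^2 - 75*t + 625)/25

The Itô integral of a deterministic integrand f(s) has mean 0 because each increment f(s) * (B_{s+ds} - B_s) has mean 0. By the Itô isometry:
  Var( int_0^t f(s) dB_s ) = E[ (int_0^t f(s) dB_s)^2 ] = int_0^t f(s)^2 ds.
Here f(s) = 3*s/5 - 5, so f(s)^2 = (3*s - 25)^2/25. Integrate:
  int_0^t ((3*s - 25)^2/25) ds = t*(3*t^2 - 75*t + 625)/25.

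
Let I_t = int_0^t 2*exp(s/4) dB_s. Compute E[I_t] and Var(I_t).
E[I_t] = 0; Var(I_t) = 8*exp(t/2) - 8

The Itô integral of a deterministic integrand f(s) has mean 0 because each increment f(s) * (B_{s+ds} - B_s) has mean 0. By the Itô isometry:
  Var( int_0^t f(s) dB_s ) = E[ (int_0^t f(s) dB_s)^2 ] = int_0^t f(s)^2 ds.
Here f(s) = 2*exp(s/4), so f(s)^2 = 4*exp(s/2). Integrate:
  int_0^t (4*exp(s/2)) ds = 8*exp(t/2) - 8.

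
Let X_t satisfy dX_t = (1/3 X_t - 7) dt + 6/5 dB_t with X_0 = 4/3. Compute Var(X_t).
Var(X_t) = 54*exp(2*t/3)/25 - 54/25

The variance V(t) = Var(X_t) satisfies V'(t) = 2 a V(t) + c^2 with V(0) = 0 (drift coefficient is linear in X, diffusion is constant). With a = 1/3, c = 6/5, the solution is
  V(t) = (c^2 / (2 a)) * (exp(2 a t) - 1)
       = ((6/5)^2 / (2*(1/3))) * (exp((2/3) t) - 1)
       = 54*exp(2*t/3)/25 - 54/25.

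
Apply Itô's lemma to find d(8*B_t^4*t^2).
d(8*B_t^4*t^2) = (16*B_t^2*t*(B_t^2 + 3*t)) dt + (32*B_t^3*t^2) dB_t

Itô's formula for f(t, x): d f(t, B_t) = (f_t + (1/2) f_xx) dt + f_x dB_t. Compute partials of f(t, x) = 8*t^2*x^4:
  f_t(t,x)  = 16*t*x^4
  f_x(t,x)  = 32*t^2*x^3
  f_xx(t,x) = 96*t^2*x^2
Assemble drift = f_t + (1/2) f_xx = 16*t*x^2*(3*t + x^2) and diffusion = f_x = 32*t^2*x^3. Substituting x = B_t:
  d(8*B_t^4*t^2) = (16*B_t^2*t*(B_t^2 + 3*t)) dt + (32*B_t^3*t^2) dB_t.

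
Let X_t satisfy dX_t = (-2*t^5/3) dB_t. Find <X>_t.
<X>_t = 4*t^11/99

For an Itô process dX_t = a(t) dt + b(t) dB_t, the quadratic variation is <X>_t = int_0^t b(s)^2 ds (the drift term does not contribute). Here b(s) = -2*s^5/3, so
  b(s)^2 = 4*s^10/9.
Integrating from 0 to t:
  <X>_t = int_0^t (4*s^10/9) ds = 4*t^11/99.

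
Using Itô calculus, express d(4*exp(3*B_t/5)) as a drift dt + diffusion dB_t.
d(4*exp(3*B_t/5)) = (18*exp(3*B_t/5)/25) dt + (12*exp(3*B_t/5)/5) dB_t

Itô's formula for f(B_t) gives d f(B_t) = f'(B_t) dB_t + (1/2) f''(B_t) dt. Compute derivatives of f(x) = 4*exp(3*x/5):
  f'(x)  = 12*exp(3*x/5)/5
  f''(x) = 36*exp(3*x/5)/25
Substitute x = B_t and multiply the f'' term by 1/2:
  drift     = (1/2) * (36*exp(3*x/5)/25) evaluated at B_t = 18*exp(3*B_t/5)/25
  diffusion = (12*exp(3*x/5)/5) evaluated at B_t = 12*exp(3*B_t/5)/5
Therefore d(4*exp(3*B_t/5)) = (18*exp(3*B_t/5)/25) dt + (12*exp(3*B_t/5)/5) dB_t.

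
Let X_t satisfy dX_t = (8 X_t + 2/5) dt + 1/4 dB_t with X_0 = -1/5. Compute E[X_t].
E[X_t] = -3*exp(8*t)/20 - 1/20

Taking expectations and using E[dB_t] = 0, the mean m(t) = E[X_t] satisfies the ODE m'(t) = a m(t) + b with m(0) = x_0. With a = 8, b = 2/5, x_0 = -1/5, the solution is
  m(t) = x_0 * exp(a t) + (b/a) * (exp(a t) - 1)
       = (-1/5) * exp(8 t) + ((2/5)/8) * (exp(8 t) - 1)
       = -3*exp(8*t)/20 - 1/20.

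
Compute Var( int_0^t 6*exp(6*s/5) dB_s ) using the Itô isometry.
Var = 15*exp(12*t/5) - 15

The Itô integral of a deterministic integrand f(s) has mean 0 because each increment f(s) * (B_{s+ds} - B_s) has mean 0. By the Itô isometry:
  Var( int_0^t f(s) dB_s ) = E[ (int_0^t f(s) dB_s)^2 ] = int_0^t f(s)^2 ds.
Here f(s) = 6*exp(6*s/5), so f(s)^2 = 36*exp(12*s/5). Integrate:
  int_0^t (36*exp(12*s/5)) ds = 15*exp(12*t/5) - 15.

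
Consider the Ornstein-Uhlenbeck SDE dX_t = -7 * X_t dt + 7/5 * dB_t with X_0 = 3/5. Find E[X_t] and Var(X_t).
E[X_t] = 3*exp(-7*t)/5; Var(X_t) = 7/50 - 7*exp(-14*t)/50

The OU SDE dX = -theta X dt + sigma dB admits the integrating factor exp(theta t): d(exp(theta t) X_t) = sigma exp(theta t) dB_t. Integrating from 0 to t:
  X_t = x_0 * exp(-theta t) + sigma * int_0^t exp(-theta (t-s)) dB_s.
The Itô integral has mean 0 and (by the Itô isometry) variance sigma^2 * int_0^t exp(-2 theta (t - s)) ds = sigma^2 * (1 - exp(-2 theta t)) / (2 theta).
With theta = 7, sigma = 7/5, x_0 = 3/5:
  E[X_t] = 3/5 * exp(-7 t) = 3*exp(-7*t)/5
  Var(X_t) = (7/5)^2 * (1 - exp(-2*7 t)) / (2 * 7) = 7/50 - 7*exp(-14*t)/50.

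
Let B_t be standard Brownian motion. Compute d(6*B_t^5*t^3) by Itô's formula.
d(6*B_t^5*t^3) = (B_t^3*t^2*(18*B_t^2 + 60*t)) dt + (30*B_t^4*t^3) dB_t

Itô's formula for f(t, x): d f(t, B_t) = (f_t + (1/2) f_xx) dt + f_x dB_t. Compute partials of f(t, x) = 6*t^3*x^5:
  f_t(t,x)  = 18*t^2*x^5
  f_x(t,x)  = 30*t^3*x^4
  f_xx(t,x) = 120*t^3*x^3
Assemble drift = f_t + (1/2) f_xx = t^2*x^3*(60*t + 18*x^2) and diffusion = f_x = 30*t^3*x^4. Substituting x = B_t:
  d(6*B_t^5*t^3) = (B_t^3*t^2*(18*B_t^2 + 60*t)) dt + (30*B_t^4*t^3) dB_t.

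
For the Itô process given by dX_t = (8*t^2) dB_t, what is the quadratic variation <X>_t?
<X>_t = 64*t^5/5

For an Itô process dX_t = a(t) dt + b(t) dB_t, the quadratic variation is <X>_t = int_0^t b(s)^2 ds (the drift term does not contribute). Here b(s) = 8*s^2, so
  b(s)^2 = 64*s^4.
Integrating from 0 to t:
  <X>_t = int_0^t (64*s^4) ds = 64*t^5/5.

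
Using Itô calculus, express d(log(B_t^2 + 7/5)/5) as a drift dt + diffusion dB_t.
d(log(B_t^2 + 7/5)/5) = ((7 - 5*B_t^2)/(5*B_t^2 + 7)^2) dt + (2*B_t/(5*B_t^2 + 7)) dB_t

Itô's formula for f(B_t) gives d f(B_t) = f'(B_t) dB_t + (1/2) f''(B_t) dt. Compute derivatives of f(x) = log(x^2 + 7/5)/5:
  f'(x)  = 2*x/(5*x^2 + 7)
  f''(x) = 2*(7 - 5*x^2)/(5*x^2 + 7)^2
Substitute x = B_t and multiply the f'' term by 1/2:
  drift     = (1/2) * (2*(7 - 5*x^2)/(5*x^2 + 7)^2) evaluated at B_t = (7 - 5*B_t^2)/(5*B_t^2 + 7)^2
  diffusion = (2*x/(5*x^2 + 7)) evaluated at B_t = 2*B_t/(5*B_t^2 + 7)
Therefore d(log(B_t^2 + 7/5)/5) = ((7 - 5*B_t^2)/(5*B_t^2 + 7)^2) dt + (2*B_t/(5*B_t^2 + 7)) dB_t.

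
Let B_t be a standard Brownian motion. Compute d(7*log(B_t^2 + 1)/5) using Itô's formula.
d(7*log(B_t^2 + 1)/5) = (7*(1 - B_t^2)/(5*(B_t^2 + 1)^2)) dt + (14*B_t/(5*(B_t^2 + 1))) dB_t

Itô's formula for f(B_t) gives d f(B_t) = f'(B_t) dB_t + (1/2) f''(B_t) dt. Compute derivatives of f(x) = 7*log(x^2 + 1)/5:
  f'(x)  = 14*x/(5*(x^2 + 1))
  f''(x) = 14*(1 - x^2)/(5*(x^2 + 1)^2)
Substitute x = B_t and multiply the f'' term by 1/2:
  drift     = (1/2) * (14*(1 - x^2)/(5*(x^2 + 1)^2)) evaluated at B_t = 7*(1 - B_t^2)/(5*(B_t^2 + 1)^2)
  diffusion = (14*x/(5*(x^2 + 1))) evaluated at B_t = 14*B_t/(5*(B_t^2 + 1))
Therefore d(7*log(B_t^2 + 1)/5) = (7*(1 - B_t^2)/(5*(B_t^2 + 1)^2)) dt + (14*B_t/(5*(B_t^2 + 1))) dB_t.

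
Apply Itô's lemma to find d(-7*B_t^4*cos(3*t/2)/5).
d(-7*B_t^4*cos(3*t/2)/5) = (21*B_t^2*(B_t^2*sin(3*t/2) - 4*cos(3*t/2))/10) dt + (-28*B_t^3*cos(3*t/2)/5) dB_t

Itô's formula for f(t, x): d f(t, B_t) = (f_t + (1/2) f_xx) dt + f_x dB_t. Compute partials of f(t, x) = -7*x^4*cos(3*t/2)/5:
  f_t(t,x)  = 21*x^4*sin(3*t/2)/10
  f_x(t,x)  = -28*x^3*cos(3*t/2)/5
  f_xx(t,x) = -84*x^2*cos(3*t/2)/5
Assemble drift = f_t + (1/2) f_xx = 21*x^2*(x^2*sin(3*t/2) - 4*cos(3*t/2))/10 and diffusion = f_x = -28*x^3*cos(3*t/2)/5. Substituting x = B_t:
  d(-7*B_t^4*cos(3*t/2)/5) = (21*B_t^2*(B_t^2*sin(3*t/2) - 4*cos(3*t/2))/10) dt + (-28*B_t^3*cos(3*t/2)/5) dB_t.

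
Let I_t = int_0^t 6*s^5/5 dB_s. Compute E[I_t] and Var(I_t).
E[I_t] = 0; Var(I_t) = 36*t^11/275

The Itô integral of a deterministic integrand f(s) has mean 0 because each increment f(s) * (B_{s+ds} - B_s) has mean 0. By the Itô isometry:
  Var( int_0^t f(s) dB_s ) = E[ (int_0^t f(s) dB_s)^2 ] = int_0^t f(s)^2 ds.
Here f(s) = 6*s^5/5, so f(s)^2 = 36*s^10/25. Integrate:
  int_0^t (36*s^10/25) ds = 36*t^11/275.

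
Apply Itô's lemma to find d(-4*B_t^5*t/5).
d(-4*B_t^5*t/5) = (4*B_t^3*(-B_t^2 - 10*t)/5) dt + (-4*B_t^4*t) dB_t

Itô's formula for f(t, x): d f(t, B_t) = (f_t + (1/2) f_xx) dt + f_x dB_t. Compute partials of f(t, x) = -4*t*x^5/5:
  f_t(t,x)  = -4*x^5/5
  f_x(t,x)  = -4*t*x^4
  f_xx(t,x) = -16*t*x^3
Assemble drift = f_t + (1/2) f_xx = 4*x^3*(-10*t - x^2)/5 and diffusion = f_x = -4*t*x^4. Substituting x = B_t:
  d(-4*B_t^5*t/5) = (4*B_t^3*(-B_t^2 - 10*t)/5) dt + (-4*B_t^4*t) dB_t.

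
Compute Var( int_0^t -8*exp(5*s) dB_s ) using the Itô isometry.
Var = 32*exp(10*t)/5 - 32/5

The Itô integral of a deterministic integrand f(s) has mean 0 because each increment f(s) * (B_{s+ds} - B_s) has mean 0. By the Itô isometry:
  Var( int_0^t f(s) dB_s ) = E[ (int_0^t f(s) dB_s)^2 ] = int_0^t f(s)^2 ds.
Here f(s) = -8*exp(5*s), so f(s)^2 = 64*exp(10*s). Integrate:
  int_0^t (64*exp(10*s)) ds = 32*exp(10*t)/5 - 32/5.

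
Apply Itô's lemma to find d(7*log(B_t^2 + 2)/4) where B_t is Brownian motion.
d(7*log(B_t^2 + 2)/4) = (7*(2 - B_t^2)/(4*(B_t^2 + 2)^2)) dt + (7*B_t/(2*(B_t^2 + 2))) dB_t

Itô's formula for f(B_t) gives d f(B_t) = f'(B_t) dB_t + (1/2) f''(B_t) dt. Compute derivatives of f(x) = 7*log(x^2 + 2)/4:
  f'(x)  = 7*x/(2*(x^2 + 2))
  f''(x) = 7*(2 - x^2)/(2*(x^2 + 2)^2)
Substitute x = B_t and multiply the f'' term by 1/2:
  drift     = (1/2) * (7*(2 - x^2)/(2*(x^2 + 2)^2)) evaluated at B_t = 7*(2 - B_t^2)/(4*(B_t^2 + 2)^2)
  diffusion = (7*x/(2*(x^2 + 2))) evaluated at B_t = 7*B_t/(2*(B_t^2 + 2))
Therefore d(7*log(B_t^2 + 2)/4) = (7*(2 - B_t^2)/(4*(B_t^2 + 2)^2)) dt + (7*B_t/(2*(B_t^2 + 2))) dB_t.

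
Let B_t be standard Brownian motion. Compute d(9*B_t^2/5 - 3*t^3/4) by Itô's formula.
d(9*B_t^2/5 - 3*t^3/4) = (9/5 - 9*t^2/4) dt + (18*B_t/5) dB_t

Itô's formula for f(t, x): d f(t, B_t) = (f_t + (1/2) f_xx) dt + f_x dB_t. Compute partials of f(t, x) = -3*t^3/4 + 9*x^2/5:
  f_t(t,x)  = -9*t^2/4
  f_x(t,x)  = 18*x/5
  f_xx(t,x) = 18/5
Assemble drift = f_t + (1/2) f_xx = 9/5 - 9*t^2/4 and diffusion = f_x = 18*x/5. Substituting x = B_t:
  d(9*B_t^2/5 - 3*t^3/4) = (9/5 - 9*t^2/4) dt + (18*B_t/5) dB_t.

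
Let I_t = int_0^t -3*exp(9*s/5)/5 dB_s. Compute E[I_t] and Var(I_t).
E[I_t] = 0; Var(I_t) = exp(18*t/5)/10 - 1/10

The Itô integral of a deterministic integrand f(s) has mean 0 because each increment f(s) * (B_{s+ds} - B_s) has mean 0. By the Itô isometry:
  Var( int_0^t f(s) dB_s ) = E[ (int_0^t f(s) dB_s)^2 ] = int_0^t f(s)^2 ds.
Here f(s) = -3*exp(9*s/5)/5, so f(s)^2 = 9*exp(18*s/5)/25. Integrate:
  int_0^t (9*exp(18*s/5)/25) ds = exp(18*t/5)/10 - 1/10.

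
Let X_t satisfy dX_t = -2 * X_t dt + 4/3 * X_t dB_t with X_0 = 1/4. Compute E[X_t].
E[X_t] = exp(-2*t)/4

For GBM dX = mu X dt + sigma X dB with X_0 = x_0, apply Itô to Y = log X: dY = (mu - sigma^2/2) dt + sigma dB, so Y_t = log(x_0) + (mu - sigma^2/2) t + sigma B_t and hence X_t = x_0 * exp((mu - sigma^2/2) t + sigma B_t).
With mu = -2, sigma = 4/3, x_0 = 1/4, this gives:
  X_t = 1/4 * exp((-26/9) * t + (4/3) * B_t).
Since sigma*B_t ~ Normal(0, sigma^2 t), E[exp(sigma*B_t)] = exp(sigma^2 t / 2); so E[X_t] = x_0 * exp((mu - sigma^2/2) t) * exp(sigma^2 t / 2) = x_0 * exp(mu t) = exp(-2*t)/4.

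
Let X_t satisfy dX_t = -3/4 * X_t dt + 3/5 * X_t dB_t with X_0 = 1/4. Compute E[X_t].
E[X_t] = exp(-3*t/4)/4

For GBM dX = mu X dt + sigma X dB with X_0 = x_0, apply Itô to Y = log X: dY = (mu - sigma^2/2) dt + sigma dB, so Y_t = log(x_0) + (mu - sigma^2/2) t + sigma B_t and hence X_t = x_0 * exp((mu - sigma^2/2) t + sigma B_t).
With mu = -3/4, sigma = 3/5, x_0 = 1/4, this gives:
  X_t = 1/4 * exp((-93/100) * t + (3/5) * B_t).
Since sigma*B_t ~ Normal(0, sigma^2 t), E[exp(sigma*B_t)] = exp(sigma^2 t / 2); so E[X_t] = x_0 * exp((mu - sigma^2/2) t) * exp(sigma^2 t / 2) = x_0 * exp(mu t) = exp(-3*t/4)/4.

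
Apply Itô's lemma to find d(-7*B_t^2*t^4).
d(-7*B_t^2*t^4) = (7*t^3*(-4*B_t^2 - t)) dt + (-14*B_t*t^4) dB_t

Itô's formula for f(t, x): d f(t, B_t) = (f_t + (1/2) f_xx) dt + f_x dB_t. Compute partials of f(t, x) = -7*t^4*x^2:
  f_t(t,x)  = -28*t^3*x^2
  f_x(t,x)  = -14*t^4*x
  f_xx(t,x) = -14*t^4
Assemble drift = f_t + (1/2) f_xx = 7*t^3*(-t - 4*x^2) and diffusion = f_x = -14*t^4*x. Substituting x = B_t:
  d(-7*B_t^2*t^4) = (7*t^3*(-4*B_t^2 - t)) dt + (-14*B_t*t^4) dB_t.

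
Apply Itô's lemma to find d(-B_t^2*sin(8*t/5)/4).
d(-B_t^2*sin(8*t/5)/4) = (-2*B_t^2*cos(8*t/5)/5 - sin(8*t/5)/4) dt + (-B_t*sin(8*t/5)/2) dB_t

Itô's formula for f(t, x): d f(t, B_t) = (f_t + (1/2) f_xx) dt + f_x dB_t. Compute partials of f(t, x) = -x^2*sin(8*t/5)/4:
  f_t(t,x)  = -2*x^2*cos(8*t/5)/5
  f_x(t,x)  = -x*sin(8*t/5)/2
  f_xx(t,x) = -sin(8*t/5)/2
Assemble drift = f_t + (1/2) f_xx = -2*x^2*cos(8*t/5)/5 - sin(8*t/5)/4 and diffusion = f_x = -x*sin(8*t/5)/2. Substituting x = B_t:
  d(-B_t^2*sin(8*t/5)/4) = (-2*B_t^2*cos(8*t/5)/5 - sin(8*t/5)/4) dt + (-B_t*sin(8*t/5)/2) dB_t.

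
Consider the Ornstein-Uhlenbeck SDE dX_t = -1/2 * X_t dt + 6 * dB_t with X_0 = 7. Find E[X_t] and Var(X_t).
E[X_t] = 7*exp(-t/2); Var(X_t) = 36 - 36*exp(-t)

The OU SDE dX = -theta X dt + sigma dB admits the integrating factor exp(theta t): d(exp(theta t) X_t) = sigma exp(theta t) dB_t. Integrating from 0 to t:
  X_t = x_0 * exp(-theta t) + sigma * int_0^t exp(-theta (t-s)) dB_s.
The Itô integral has mean 0 and (by the Itô isometry) variance sigma^2 * int_0^t exp(-2 theta (t - s)) ds = sigma^2 * (1 - exp(-2 theta t)) / (2 theta).
With theta = 1/2, sigma = 6, x_0 = 7:
  E[X_t] = 7 * exp(-1/2 t) = 7*exp(-t/2)
  Var(X_t) = (6)^2 * (1 - exp(-2*1/2 t)) / (2 * 1/2) = 36 - 36*exp(-t).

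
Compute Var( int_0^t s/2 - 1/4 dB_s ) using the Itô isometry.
Var = t*(4*t^2 - 6*t + 3)/48

The Itô integral of a deterministic integrand f(s) has mean 0 because each increment f(s) * (B_{s+ds} - B_s) has mean 0. By the Itô isometry:
  Var( int_0^t f(s) dB_s ) = E[ (int_0^t f(s) dB_s)^2 ] = int_0^t f(s)^2 ds.
Here f(s) = s/2 - 1/4, so f(s)^2 = (2*s - 1)^2/16. Integrate:
  int_0^t ((2*s - 1)^2/16) ds = t*(4*t^2 - 6*t + 3)/48.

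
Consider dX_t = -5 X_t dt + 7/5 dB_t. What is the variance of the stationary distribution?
lim Var(X_t) = 49/250

The OU SDE dX = -theta X dt + sigma dB admits the integrating factor exp(theta t): d(exp(theta t) X_t) = sigma exp(theta t) dB_t. Integrating from 0 to t gives X_t = x_0 * exp(-theta t) + sigma * int_0^t exp(-theta (t-s)) dB_s for any initial x_0. The Itô integral has variance (by the Itô isometry) sigma^2 * int_0^t exp(-2 theta (t - s)) ds = sigma^2 * (1 - exp(-2 theta t)) / (2 theta), independent of x_0.
With theta = 5, sigma = 7/5:
  Var(X_t) = (7/5)^2 * (1 - exp(-2*5 t)) / (2 * 5) = 49/250 - 49*exp(-10*t)/250.
As t -> infinity, exp(-2*5 t) -> 0, so the stationary variance is sigma^2 / (2 theta) = 49/250.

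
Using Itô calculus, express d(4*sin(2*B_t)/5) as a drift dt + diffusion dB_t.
d(4*sin(2*B_t)/5) = (-8*sin(2*B_t)/5) dt + (8*cos(2*B_t)/5) dB_t

Itô's formula for f(B_t) gives d f(B_t) = f'(B_t) dB_t + (1/2) f''(B_t) dt. Compute derivatives of f(x) = 4*sin(2*x)/5:
  f'(x)  = 8*cos(2*x)/5
  f''(x) = -16*sin(2*x)/5
Substitute x = B_t and multiply the f'' term by 1/2:
  drift     = (1/2) * (-16*sin(2*x)/5) evaluated at B_t = -8*sin(2*B_t)/5
  diffusion = (8*cos(2*x)/5) evaluated at B_t = 8*cos(2*B_t)/5
Therefore d(4*sin(2*B_t)/5) = (-8*sin(2*B_t)/5) dt + (8*cos(2*B_t)/5) dB_t.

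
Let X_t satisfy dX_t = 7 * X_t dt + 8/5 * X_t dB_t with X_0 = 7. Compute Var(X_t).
Var(X_t) = 49*(exp(64*t/25) - 1)*exp(14*t)

For GBM dX = mu X dt + sigma X dB with X_0 = x_0, apply Itô to Y = log X: dY = (mu - sigma^2/2) dt + sigma dB, so Y_t = log(x_0) + (mu - sigma^2/2) t + sigma B_t and hence X_t = x_0 * exp((mu - sigma^2/2) t + sigma B_t).
With mu = 7, sigma = 8/5, x_0 = 7, this gives:
  X_t = 7 * exp((143/25) * t + (8/5) * B_t).
Since sigma*B_t ~ Normal(0, sigma^2 t), E[exp(sigma*B_t)] = exp(sigma^2 t / 2); so E[X_t] = x_0 * exp((mu - sigma^2/2) t) * exp(sigma^2 t / 2) = x_0 * exp(mu t) = 7*exp(7*t).
Var(X_t) = E[X_t^2] - (E[X_t])^2 = x_0^2 * exp(2 mu t) * (exp(sigma^2 t) - 1) = 49*(exp(64*t/25) - 1)*exp(14*t).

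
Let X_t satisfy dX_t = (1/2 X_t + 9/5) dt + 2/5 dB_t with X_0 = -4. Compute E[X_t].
E[X_t] = -2*exp(t/2)/5 - 18/5

Taking expectations and using E[dB_t] = 0, the mean m(t) = E[X_t] satisfies the ODE m'(t) = a m(t) + b with m(0) = x_0. With a = 1/2, b = 9/5, x_0 = -4, the solution is
  m(t) = x_0 * exp(a t) + (b/a) * (exp(a t) - 1)
       = (-4) * exp((1/2) t) + ((9/5)/(1/2)) * (exp((1/2) t) - 1)
       = -2*exp(t/2)/5 - 18/5.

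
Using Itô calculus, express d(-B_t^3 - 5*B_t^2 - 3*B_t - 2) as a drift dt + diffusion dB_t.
d(-B_t^3 - 5*B_t^2 - 3*B_t - 2) = (-3*B_t - 5) dt + (-3*B_t^2 - 10*B_t - 3) dB_t

Itô's formula for f(B_t) gives d f(B_t) = f'(B_t) dB_t + (1/2) f''(B_t) dt. Compute derivatives of f(x) = -x^3 - 5*x^2 - 3*x - 2:
  f'(x)  = -3*x^2 - 10*x - 3
  f''(x) = -6*x - 10
Substitute x = B_t and multiply the f'' term by 1/2:
  drift     = (1/2) * (-6*x - 10) evaluated at B_t = -3*B_t - 5
  diffusion = (-3*x^2 - 10*x - 3) evaluated at B_t = -3*B_t^2 - 10*B_t - 3
Therefore d(-B_t^3 - 5*B_t^2 - 3*B_t - 2) = (-3*B_t - 5) dt + (-3*B_t^2 - 10*B_t - 3) dB_t.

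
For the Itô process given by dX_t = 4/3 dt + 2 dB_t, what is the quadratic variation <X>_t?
<X>_t = 4*t

For an Itô process dX_t = a(t) dt + b(t) dB_t, the quadratic variation is <X>_t = int_0^t b(s)^2 ds (the drift term does not contribute). Here b(s) = 2, so
  b(s)^2 = 4.
Integrating from 0 to t:
  <X>_t = int_0^t (4) ds = 4*t.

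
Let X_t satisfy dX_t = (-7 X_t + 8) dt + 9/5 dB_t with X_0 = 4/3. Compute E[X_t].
E[X_t] = 8/7 + 4*exp(-7*t)/21

Taking expectations and using E[dB_t] = 0, the mean m(t) = E[X_t] satisfies the ODE m'(t) = a m(t) + b with m(0) = x_0. With a = -7, b = 8, x_0 = 4/3, the solution is
  m(t) = x_0 * exp(a t) + (b/a) * (exp(a t) - 1)
       = (4/3) * exp((-7) t) + (8/(-7)) * (exp((-7) t) - 1)
       = 8/7 + 4*exp(-7*t)/21.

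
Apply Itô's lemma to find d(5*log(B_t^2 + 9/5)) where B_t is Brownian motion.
d(5*log(B_t^2 + 9/5)) = (25*(9 - 5*B_t^2)/(5*B_t^2 + 9)^2) dt + (50*B_t/(5*B_t^2 + 9)) dB_t

Itô's formula for f(B_t) gives d f(B_t) = f'(B_t) dB_t + (1/2) f''(B_t) dt. Compute derivatives of f(x) = 5*log(x^2 + 9/5):
  f'(x)  = 50*x/(5*x^2 + 9)
  f''(x) = 50*(9 - 5*x^2)/(5*x^2 + 9)^2
Substitute x = B_t and multiply the f'' term by 1/2:
  drift     = (1/2) * (50*(9 - 5*x^2)/(5*x^2 + 9)^2) evaluated at B_t = 25*(9 - 5*B_t^2)/(5*B_t^2 + 9)^2
  diffusion = (50*x/(5*x^2 + 9)) evaluated at B_t = 50*B_t/(5*B_t^2 + 9)
Therefore d(5*log(B_t^2 + 9/5)) = (25*(9 - 5*B_t^2)/(5*B_t^2 + 9)^2) dt + (50*B_t/(5*B_t^2 + 9)) dB_t.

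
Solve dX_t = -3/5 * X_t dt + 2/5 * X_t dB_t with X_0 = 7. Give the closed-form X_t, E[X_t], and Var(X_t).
X_t = 7 * exp((-17/25) t + (2/5) B_t); E[X_t] = 7*exp(-3*t/5); Var(X_t) = (49*exp(4*t/25) - 49)*exp(-6*t/5)

For GBM dX = mu X dt + sigma X dB with X_0 = x_0, apply Itô to Y = log X: dY = (mu - sigma^2/2) dt + sigma dB, so Y_t = log(x_0) + (mu - sigma^2/2) t + sigma B_t and hence X_t = x_0 * exp((mu - sigma^2/2) t + sigma B_t).
With mu = -3/5, sigma = 2/5, x_0 = 7, this gives:
  X_t = 7 * exp((-17/25) * t + (2/5) * B_t).
Since sigma*B_t ~ Normal(0, sigma^2 t), E[exp(sigma*B_t)] = exp(sigma^2 t / 2); so E[X_t] = x_0 * exp((mu - sigma^2/2) t) * exp(sigma^2 t / 2) = x_0 * exp(mu t) = 7*exp(-3*t/5).
Var(X_t) = E[X_t^2] - (E[X_t])^2 = x_0^2 * exp(2 mu t) * (exp(sigma^2 t) - 1) = (49*exp(4*t/25) - 49)*exp(-6*t/5).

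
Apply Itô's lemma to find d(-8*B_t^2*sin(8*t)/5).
d(-8*B_t^2*sin(8*t)/5) = (-64*B_t^2*cos(8*t)/5 - 8*sin(8*t)/5) dt + (-16*B_t*sin(8*t)/5) dB_t

Itô's formula for f(t, x): d f(t, B_t) = (f_t + (1/2) f_xx) dt + f_x dB_t. Compute partials of f(t, x) = -8*x^2*sin(8*t)/5:
  f_t(t,x)  = -64*x^2*cos(8*t)/5
  f_x(t,x)  = -16*x*sin(8*t)/5
  f_xx(t,x) = -16*sin(8*t)/5
Assemble drift = f_t + (1/2) f_xx = -64*x^2*cos(8*t)/5 - 8*sin(8*t)/5 and diffusion = f_x = -16*x*sin(8*t)/5. Substituting x = B_t:
  d(-8*B_t^2*sin(8*t)/5) = (-64*B_t^2*cos(8*t)/5 - 8*sin(8*t)/5) dt + (-16*B_t*sin(8*t)/5) dB_t.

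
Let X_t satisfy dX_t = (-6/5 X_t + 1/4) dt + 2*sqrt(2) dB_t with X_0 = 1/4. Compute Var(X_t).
Var(X_t) = 10/3 - 10*exp(-12*t/5)/3

The variance V(t) = Var(X_t) satisfies V'(t) = 2 a V(t) + c^2 with V(0) = 0 (drift coefficient is linear in X, diffusion is constant). With a = -6/5, c = 2*sqrt(2), the solution is
  V(t) = (c^2 / (2 a)) * (exp(2 a t) - 1)
       = ((2*sqrt(2))^2 / (2*(-6/5))) * (exp((-12/5) t) - 1)
       = 10/3 - 10*exp(-12*t/5)/3.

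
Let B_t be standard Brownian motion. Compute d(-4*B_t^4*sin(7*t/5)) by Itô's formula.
d(-4*B_t^4*sin(7*t/5)) = (B_t^2*(-28*B_t^2*cos(7*t/5)/5 - 24*sin(7*t/5))) dt + (-16*B_t^3*sin(7*t/5)) dB_t

Itô's formula for f(t, x): d f(t, B_t) = (f_t + (1/2) f_xx) dt + f_x dB_t. Compute partials of f(t, x) = -4*x^4*sin(7*t/5):
  f_t(t,x)  = -28*x^4*cos(7*t/5)/5
  f_x(t,x)  = -16*x^3*sin(7*t/5)
  f_xx(t,x) = -48*x^2*sin(7*t/5)
Assemble drift = f_t + (1/2) f_xx = x^2*(-28*x^2*cos(7*t/5)/5 - 24*sin(7*t/5)) and diffusion = f_x = -16*x^3*sin(7*t/5). Substituting x = B_t:
  d(-4*B_t^4*sin(7*t/5)) = (B_t^2*(-28*B_t^2*cos(7*t/5)/5 - 24*sin(7*t/5))) dt + (-16*B_t^3*sin(7*t/5)) dB_t.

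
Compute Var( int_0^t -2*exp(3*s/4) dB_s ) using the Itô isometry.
Var = 8*exp(3*t/2)/3 - 8/3

The Itô integral of a deterministic integrand f(s) has mean 0 because each increment f(s) * (B_{s+ds} - B_s) has mean 0. By the Itô isometry:
  Var( int_0^t f(s) dB_s ) = E[ (int_0^t f(s) dB_s)^2 ] = int_0^t f(s)^2 ds.
Here f(s) = -2*exp(3*s/4), so f(s)^2 = 4*exp(3*s/2). Integrate:
  int_0^t (4*exp(3*s/2)) ds = 8*exp(3*t/2)/3 - 8/3.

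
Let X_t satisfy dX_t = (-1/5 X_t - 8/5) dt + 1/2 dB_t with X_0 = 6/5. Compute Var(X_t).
Var(X_t) = 5/8 - 5*exp(-2*t/5)/8

The variance V(t) = Var(X_t) satisfies V'(t) = 2 a V(t) + c^2 with V(0) = 0 (drift coefficient is linear in X, diffusion is constant). With a = -1/5, c = 1/2, the solution is
  V(t) = (c^2 / (2 a)) * (exp(2 a t) - 1)
       = ((1/2)^2 / (2*(-1/5))) * (exp((-2/5) t) - 1)
       = 5/8 - 5*exp(-2*t/5)/8.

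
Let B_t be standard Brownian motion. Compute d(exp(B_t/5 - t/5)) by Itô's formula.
d(exp(B_t/5 - t/5)) = (-9*exp(B_t/5 - t/5)/50) dt + (exp(B_t/5 - t/5)/5) dB_t

Itô's formula for f(t, x): d f(t, B_t) = (f_t + (1/2) f_xx) dt + f_x dB_t. Compute partials of f(t, x) = exp(-t/5 + x/5):
  f_t(t,x)  = -exp(-t/5 + x/5)/5
  f_x(t,x)  = exp(-t/5 + x/5)/5
  f_xx(t,x) = exp(-t/5 + x/5)/25
Assemble drift = f_t + (1/2) f_xx = -9*exp(-t/5 + x/5)/50 and diffusion = f_x = exp(-t/5 + x/5)/5. Substituting x = B_t:
  d(exp(B_t/5 - t/5)) = (-9*exp(B_t/5 - t/5)/50) dt + (exp(B_t/5 - t/5)/5) dB_t.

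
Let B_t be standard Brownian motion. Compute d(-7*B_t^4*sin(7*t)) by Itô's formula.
d(-7*B_t^4*sin(7*t)) = (B_t^2*(-49*B_t^2*cos(7*t) - 42*sin(7*t))) dt + (-28*B_t^3*sin(7*t)) dB_t

Itô's formula for f(t, x): d f(t, B_t) = (f_t + (1/2) f_xx) dt + f_x dB_t. Compute partials of f(t, x) = -7*x^4*sin(7*t):
  f_t(t,x)  = -49*x^4*cos(7*t)
  f_x(t,x)  = -28*x^3*sin(7*t)
  f_xx(t,x) = -84*x^2*sin(7*t)
Assemble drift = f_t + (1/2) f_xx = x^2*(-49*x^2*cos(7*t) - 42*sin(7*t)) and diffusion = f_x = -28*x^3*sin(7*t). Substituting x = B_t:
  d(-7*B_t^4*sin(7*t)) = (B_t^2*(-49*B_t^2*cos(7*t) - 42*sin(7*t))) dt + (-28*B_t^3*sin(7*t)) dB_t.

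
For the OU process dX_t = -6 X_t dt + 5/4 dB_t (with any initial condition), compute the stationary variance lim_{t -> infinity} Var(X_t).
lim Var(X_t) = 25/192

The OU SDE dX = -theta X dt + sigma dB admits the integrating factor exp(theta t): d(exp(theta t) X_t) = sigma exp(theta t) dB_t. Integrating from 0 to t gives X_t = x_0 * exp(-theta t) + sigma * int_0^t exp(-theta (t-s)) dB_s for any initial x_0. The Itô integral has variance (by the Itô isometry) sigma^2 * int_0^t exp(-2 theta (t - s)) ds = sigma^2 * (1 - exp(-2 theta t)) / (2 theta), independent of x_0.
With theta = 6, sigma = 5/4:
  Var(X_t) = (5/4)^2 * (1 - exp(-2*6 t)) / (2 * 6) = 25/192 - 25*exp(-12*t)/192.
As t -> infinity, exp(-2*6 t) -> 0, so the stationary variance is sigma^2 / (2 theta) = 25/192.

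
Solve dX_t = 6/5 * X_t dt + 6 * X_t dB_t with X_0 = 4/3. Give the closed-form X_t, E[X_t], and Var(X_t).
X_t = 4/3 * exp((-84/5) t + (6) B_t); E[X_t] = 4*exp(6*t/5)/3; Var(X_t) = 16*(exp(36*t) - 1)*exp(12*t/5)/9

For GBM dX = mu X dt + sigma X dB with X_0 = x_0, apply Itô to Y = log X: dY = (mu - sigma^2/2) dt + sigma dB, so Y_t = log(x_0) + (mu - sigma^2/2) t + sigma B_t and hence X_t = x_0 * exp((mu - sigma^2/2) t + sigma B_t).
With mu = 6/5, sigma = 6, x_0 = 4/3, this gives:
  X_t = 4/3 * exp((-84/5) * t + (6) * B_t).
Since sigma*B_t ~ Normal(0, sigma^2 t), E[exp(sigma*B_t)] = exp(sigma^2 t / 2); so E[X_t] = x_0 * exp((mu - sigma^2/2) t) * exp(sigma^2 t / 2) = x_0 * exp(mu t) = 4*exp(6*t/5)/3.
Var(X_t) = E[X_t^2] - (E[X_t])^2 = x_0^2 * exp(2 mu t) * (exp(sigma^2 t) - 1) = 16*(exp(36*t) - 1)*exp(12*t/5)/9.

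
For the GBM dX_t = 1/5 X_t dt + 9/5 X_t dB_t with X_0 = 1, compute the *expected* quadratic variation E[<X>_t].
E[<X>_t] = 81*exp(91*t/25)/91 - 81/91

<X>_t = int_0^t ((9/5) * X_s)^2 ds. Taking expectation inside the integral: E[<X>_t] = (9/5)^2 * int_0^t E[X_s^2] ds. For GBM, E[X_s^2] = x_0^2 * exp((2 mu + sigma^2) s). Integrating:
  E[<X>_t] = (9/5)^2 * 1^2 * (exp((2*(1/5) + (9/5)^2) t) - 1) / (2*(1/5) + (9/5)^2)
           = (9/5)^2 * 1^2 * (exp((91/25) t) - 1) / (91/25) = 81*exp(91*t/25)/91 - 81/91.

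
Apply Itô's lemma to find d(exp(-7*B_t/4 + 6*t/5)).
d(exp(-7*B_t/4 + 6*t/5)) = (437*exp(-7*B_t/4 + 6*t/5)/160) dt + (-7*exp(-7*B_t/4 + 6*t/5)/4) dB_t

Itô's formula for f(t, x): d f(t, B_t) = (f_t + (1/2) f_xx) dt + f_x dB_t. Compute partials of f(t, x) = exp(6*t/5 - 7*x/4):
  f_t(t,x)  = 6*exp(6*t/5 - 7*x/4)/5
  f_x(t,x)  = -7*exp(6*t/5 - 7*x/4)/4
  f_xx(t,x) = 49*exp(6*t/5 - 7*x/4)/16
Assemble drift = f_t + (1/2) f_xx = 437*exp(6*t/5 - 7*x/4)/160 and diffusion = f_x = -7*exp(6*t/5 - 7*x/4)/4. Substituting x = B_t:
  d(exp(-7*B_t/4 + 6*t/5)) = (437*exp(-7*B_t/4 + 6*t/5)/160) dt + (-7*exp(-7*B_t/4 + 6*t/5)/4) dB_t.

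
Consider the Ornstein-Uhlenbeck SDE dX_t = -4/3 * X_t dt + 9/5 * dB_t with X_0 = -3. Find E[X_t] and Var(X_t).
E[X_t] = -3*exp(-4*t/3); Var(X_t) = 243/200 - 243*exp(-8*t/3)/200

The OU SDE dX = -theta X dt + sigma dB admits the integrating factor exp(theta t): d(exp(theta t) X_t) = sigma exp(theta t) dB_t. Integrating from 0 to t:
  X_t = x_0 * exp(-theta t) + sigma * int_0^t exp(-theta (t-s)) dB_s.
The Itô integral has mean 0 and (by the Itô isometry) variance sigma^2 * int_0^t exp(-2 theta (t - s)) ds = sigma^2 * (1 - exp(-2 theta t)) / (2 theta).
With theta = 4/3, sigma = 9/5, x_0 = -3:
  E[X_t] = -3 * exp(-4/3 t) = -3*exp(-4*t/3)
  Var(X_t) = (9/5)^2 * (1 - exp(-2*4/3 t)) / (2 * 4/3) = 243/200 - 243*exp(-8*t/3)/200.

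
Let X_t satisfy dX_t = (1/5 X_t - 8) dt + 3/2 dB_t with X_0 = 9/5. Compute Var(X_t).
Var(X_t) = 45*exp(2*t/5)/8 - 45/8

The variance V(t) = Var(X_t) satisfies V'(t) = 2 a V(t) + c^2 with V(0) = 0 (drift coefficient is linear in X, diffusion is constant). With a = 1/5, c = 3/2, the solution is
  V(t) = (c^2 / (2 a)) * (exp(2 a t) - 1)
       = ((3/2)^2 / (2*(1/5))) * (exp((2/5) t) - 1)
       = 45*exp(2*t/5)/8 - 45/8.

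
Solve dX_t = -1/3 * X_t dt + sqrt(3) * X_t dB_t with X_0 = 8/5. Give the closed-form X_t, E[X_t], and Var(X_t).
X_t = 8/5 * exp((-11/6) t + (sqrt(3)) B_t); E[X_t] = 8*exp(-t/3)/5; Var(X_t) = (64*exp(3*t) - 64)*exp(-2*t/3)/25

For GBM dX = mu X dt + sigma X dB with X_0 = x_0, apply Itô to Y = log X: dY = (mu - sigma^2/2) dt + sigma dB, so Y_t = log(x_0) + (mu - sigma^2/2) t + sigma B_t and hence X_t = x_0 * exp((mu - sigma^2/2) t + sigma B_t).
With mu = -1/3, sigma = sqrt(3), x_0 = 8/5, this gives:
  X_t = 8/5 * exp((-11/6) * t + (sqrt(3)) * B_t).
Since sigma*B_t ~ Normal(0, sigma^2 t), E[exp(sigma*B_t)] = exp(sigma^2 t / 2); so E[X_t] = x_0 * exp((mu - sigma^2/2) t) * exp(sigma^2 t / 2) = x_0 * exp(mu t) = 8*exp(-t/3)/5.
Var(X_t) = E[X_t^2] - (E[X_t])^2 = x_0^2 * exp(2 mu t) * (exp(sigma^2 t) - 1) = (64*exp(3*t) - 64)*exp(-2*t/3)/25.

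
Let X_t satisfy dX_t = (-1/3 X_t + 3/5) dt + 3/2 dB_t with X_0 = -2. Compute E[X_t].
E[X_t] = 9/5 - 19*exp(-t/3)/5

Taking expectations and using E[dB_t] = 0, the mean m(t) = E[X_t] satisfies the ODE m'(t) = a m(t) + b with m(0) = x_0. With a = -1/3, b = 3/5, x_0 = -2, the solution is
  m(t) = x_0 * exp(a t) + (b/a) * (exp(a t) - 1)
       = (-2) * exp((-1/3) t) + ((3/5)/(-1/3)) * (exp((-1/3) t) - 1)
       = 9/5 - 19*exp(-t/3)/5.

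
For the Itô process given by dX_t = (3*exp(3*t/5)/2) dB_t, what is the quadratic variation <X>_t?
<X>_t = 15*exp(6*t/5)/8 - 15/8

For an Itô process dX_t = a(t) dt + b(t) dB_t, the quadratic variation is <X>_t = int_0^t b(s)^2 ds (the drift term does not contribute). Here b(s) = 3*exp(3*s/5)/2, so
  b(s)^2 = 9*exp(6*s/5)/4.
Integrating from 0 to t:
  <X>_t = int_0^t (9*exp(6*s/5)/4) ds = 15*exp(6*t/5)/8 - 15/8.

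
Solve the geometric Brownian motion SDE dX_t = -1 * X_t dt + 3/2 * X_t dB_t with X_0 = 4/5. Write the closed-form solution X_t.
X_t = 4/5 * exp((-17/8) * t + (3/2) * B_t)

For GBM dX = mu X dt + sigma X dB with X_0 = x_0, apply Itô to Y = log X: dY = (mu - sigma^2/2) dt + sigma dB, so Y_t = log(x_0) + (mu - sigma^2/2) t + sigma B_t and hence X_t = x_0 * exp((mu - sigma^2/2) t + sigma B_t).
With mu = -1, sigma = 3/2, x_0 = 4/5, this gives:
  X_t = 4/5 * exp((-17/8) * t + (3/2) * B_t).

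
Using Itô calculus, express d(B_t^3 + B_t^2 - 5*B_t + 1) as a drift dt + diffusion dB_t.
d(B_t^3 + B_t^2 - 5*B_t + 1) = (3*B_t + 1) dt + (3*B_t^2 + 2*B_t - 5) dB_t

Itô's formula for f(B_t) gives d f(B_t) = f'(B_t) dB_t + (1/2) f''(B_t) dt. Compute derivatives of f(x) = x^3 + x^2 - 5*x + 1:
  f'(x)  = 3*x^2 + 2*x - 5
  f''(x) = 6*x + 2
Substitute x = B_t and multiply the f'' term by 1/2:
  drift     = (1/2) * (6*x + 2) evaluated at B_t = 3*B_t + 1
  diffusion = (3*x^2 + 2*x - 5) evaluated at B_t = 3*B_t^2 + 2*B_t - 5
Therefore d(B_t^3 + B_t^2 - 5*B_t + 1) = (3*B_t + 1) dt + (3*B_t^2 + 2*B_t - 5) dB_t.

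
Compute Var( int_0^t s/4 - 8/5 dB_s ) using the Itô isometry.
Var = t*(25*t^2 - 480*t + 3072)/1200

The Itô integral of a deterministic integrand f(s) has mean 0 because each increment f(s) * (B_{s+ds} - B_s) has mean 0. By the Itô isometry:
  Var( int_0^t f(s) dB_s ) = E[ (int_0^t f(s) dB_s)^2 ] = int_0^t f(s)^2 ds.
Here f(s) = s/4 - 8/5, so f(s)^2 = (5*s - 32)^2/400. Integrate:
  int_0^t ((5*s - 32)^2/400) ds = t*(25*t^2 - 480*t + 3072)/1200.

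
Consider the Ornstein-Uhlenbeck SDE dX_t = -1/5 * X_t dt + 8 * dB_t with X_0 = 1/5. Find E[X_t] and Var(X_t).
E[X_t] = exp(-t/5)/5; Var(X_t) = 160 - 160*exp(-2*t/5)

The OU SDE dX = -theta X dt + sigma dB admits the integrating factor exp(theta t): d(exp(theta t) X_t) = sigma exp(theta t) dB_t. Integrating from 0 to t:
  X_t = x_0 * exp(-theta t) + sigma * int_0^t exp(-theta (t-s)) dB_s.
The Itô integral has mean 0 and (by the Itô isometry) variance sigma^2 * int_0^t exp(-2 theta (t - s)) ds = sigma^2 * (1 - exp(-2 theta t)) / (2 theta).
With theta = 1/5, sigma = 8, x_0 = 1/5:
  E[X_t] = 1/5 * exp(-1/5 t) = exp(-t/5)/5
  Var(X_t) = (8)^2 * (1 - exp(-2*1/5 t)) / (2 * 1/5) = 160 - 160*exp(-2*t/5).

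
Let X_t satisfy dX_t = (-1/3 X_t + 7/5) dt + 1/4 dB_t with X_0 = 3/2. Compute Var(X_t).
Var(X_t) = 3/32 - 3*exp(-2*t/3)/32

The variance V(t) = Var(X_t) satisfies V'(t) = 2 a V(t) + c^2 with V(0) = 0 (drift coefficient is linear in X, diffusion is constant). With a = -1/3, c = 1/4, the solution is
  V(t) = (c^2 / (2 a)) * (exp(2 a t) - 1)
       = ((1/4)^2 / (2*(-1/3))) * (exp((-2/3) t) - 1)
       = 3/32 - 3*exp(-2*t/3)/32.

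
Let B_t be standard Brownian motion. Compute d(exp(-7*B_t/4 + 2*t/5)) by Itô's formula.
d(exp(-7*B_t/4 + 2*t/5)) = (309*exp(-7*B_t/4 + 2*t/5)/160) dt + (-7*exp(-7*B_t/4 + 2*t/5)/4) dB_t

Itô's formula for f(t, x): d f(t, B_t) = (f_t + (1/2) f_xx) dt + f_x dB_t. Compute partials of f(t, x) = exp(2*t/5 - 7*x/4):
  f_t(t,x)  = 2*exp(2*t/5 - 7*x/4)/5
  f_x(t,x)  = -7*exp(2*t/5 - 7*x/4)/4
  f_xx(t,x) = 49*exp(2*t/5 - 7*x/4)/16
Assemble drift = f_t + (1/2) f_xx = 309*exp(2*t/5 - 7*x/4)/160 and diffusion = f_x = -7*exp(2*t/5 - 7*x/4)/4. Substituting x = B_t:
  d(exp(-7*B_t/4 + 2*t/5)) = (309*exp(-7*B_t/4 + 2*t/5)/160) dt + (-7*exp(-7*B_t/4 + 2*t/5)/4) dB_t.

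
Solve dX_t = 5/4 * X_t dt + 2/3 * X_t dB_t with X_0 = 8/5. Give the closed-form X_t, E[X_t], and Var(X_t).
X_t = 8/5 * exp((37/36) t + (2/3) B_t); E[X_t] = 8*exp(5*t/4)/5; Var(X_t) = 64*(exp(4*t/9) - 1)*exp(5*t/2)/25

For GBM dX = mu X dt + sigma X dB with X_0 = x_0, apply Itô to Y = log X: dY = (mu - sigma^2/2) dt + sigma dB, so Y_t = log(x_0) + (mu - sigma^2/2) t + sigma B_t and hence X_t = x_0 * exp((mu - sigma^2/2) t + sigma B_t).
With mu = 5/4, sigma = 2/3, x_0 = 8/5, this gives:
  X_t = 8/5 * exp((37/36) * t + (2/3) * B_t).
Since sigma*B_t ~ Normal(0, sigma^2 t), E[exp(sigma*B_t)] = exp(sigma^2 t / 2); so E[X_t] = x_0 * exp((mu - sigma^2/2) t) * exp(sigma^2 t / 2) = x_0 * exp(mu t) = 8*exp(5*t/4)/5.
Var(X_t) = E[X_t^2] - (E[X_t])^2 = x_0^2 * exp(2 mu t) * (exp(sigma^2 t) - 1) = 64*(exp(4*t/9) - 1)*exp(5*t/2)/25.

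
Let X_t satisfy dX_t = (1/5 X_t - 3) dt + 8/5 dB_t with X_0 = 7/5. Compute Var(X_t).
Var(X_t) = 32*exp(2*t/5)/5 - 32/5

The variance V(t) = Var(X_t) satisfies V'(t) = 2 a V(t) + c^2 with V(0) = 0 (drift coefficient is linear in X, diffusion is constant). With a = 1/5, c = 8/5, the solution is
  V(t) = (c^2 / (2 a)) * (exp(2 a t) - 1)
       = ((8/5)^2 / (2*(1/5))) * (exp((2/5) t) - 1)
       = 32*exp(2*t/5)/5 - 32/5.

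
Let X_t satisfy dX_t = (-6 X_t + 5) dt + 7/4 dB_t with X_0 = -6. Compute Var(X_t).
Var(X_t) = 49/192 - 49*exp(-12*t)/192

The variance V(t) = Var(X_t) satisfies V'(t) = 2 a V(t) + c^2 with V(0) = 0 (drift coefficient is linear in X, diffusion is constant). With a = -6, c = 7/4, the solution is
  V(t) = (c^2 / (2 a)) * (exp(2 a t) - 1)
       = ((7/4)^2 / (2*(-6))) * (exp((-12) t) - 1)
       = 49/192 - 49*exp(-12*t)/192.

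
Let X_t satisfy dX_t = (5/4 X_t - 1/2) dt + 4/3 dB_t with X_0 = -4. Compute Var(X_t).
Var(X_t) = 32*exp(5*t/2)/45 - 32/45

The variance V(t) = Var(X_t) satisfies V'(t) = 2 a V(t) + c^2 with V(0) = 0 (drift coefficient is linear in X, diffusion is constant). With a = 5/4, c = 4/3, the solution is
  V(t) = (c^2 / (2 a)) * (exp(2 a t) - 1)
       = ((4/3)^2 / (2*(5/4))) * (exp((5/2) t) - 1)
       = 32*exp(5*t/2)/45 - 32/45.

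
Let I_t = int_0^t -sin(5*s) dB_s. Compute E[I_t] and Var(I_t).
E[I_t] = 0; Var(I_t) = t/2 - sin(10*t)/20

The Itô integral of a deterministic integrand f(s) has mean 0 because each increment f(s) * (B_{s+ds} - B_s) has mean 0. By the Itô isometry:
  Var( int_0^t f(s) dB_s ) = E[ (int_0^t f(s) dB_s)^2 ] = int_0^t f(s)^2 ds.
Here f(s) = -sin(5*s), so f(s)^2 = sin(5*s)^2. Integrate:
  int_0^t (sin(5*s)^2) ds = t/2 - sin(10*t)/20.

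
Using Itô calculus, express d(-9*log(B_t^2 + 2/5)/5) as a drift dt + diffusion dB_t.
d(-9*log(B_t^2 + 2/5)/5) = (9*(5*B_t^2 - 2)/(5*B_t^2 + 2)^2) dt + (-18*B_t/(5*B_t^2 + 2)) dB_t

Itô's formula for f(B_t) gives d f(B_t) = f'(B_t) dB_t + (1/2) f''(B_t) dt. Compute derivatives of f(x) = -9*log(x^2 + 2/5)/5:
  f'(x)  = -18*x/(5*x^2 + 2)
  f''(x) = 18*(5*x^2 - 2)/(5*x^2 + 2)^2
Substitute x = B_t and multiply the f'' term by 1/2:
  drift     = (1/2) * (18*(5*x^2 - 2)/(5*x^2 + 2)^2) evaluated at B_t = 9*(5*B_t^2 - 2)/(5*B_t^2 + 2)^2
  diffusion = (-18*x/(5*x^2 + 2)) evaluated at B_t = -18*B_t/(5*B_t^2 + 2)
Therefore d(-9*log(B_t^2 + 2/5)/5) = (9*(5*B_t^2 - 2)/(5*B_t^2 + 2)^2) dt + (-18*B_t/(5*B_t^2 + 2)) dB_t.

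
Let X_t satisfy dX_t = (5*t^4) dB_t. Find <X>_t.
<X>_t = 25*t^9/9

For an Itô process dX_t = a(t) dt + b(t) dB_t, the quadratic variation is <X>_t = int_0^t b(s)^2 ds (the drift term does not contribute). Here b(s) = 5*s^4, so
  b(s)^2 = 25*s^8.
Integrating from 0 to t:
  <X>_t = int_0^t (25*s^8) ds = 25*t^9/9.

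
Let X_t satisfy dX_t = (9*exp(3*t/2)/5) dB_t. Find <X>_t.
<X>_t = 27*exp(3*t)/25 - 27/25

For an Itô process dX_t = a(t) dt + b(t) dB_t, the quadratic variation is <X>_t = int_0^t b(s)^2 ds (the drift term does not contribute). Here b(s) = 9*exp(3*s/2)/5, so
  b(s)^2 = 81*exp(3*s)/25.
Integrating from 0 to t:
  <X>_t = int_0^t (81*exp(3*s)/25) ds = 27*exp(3*t)/25 - 27/25.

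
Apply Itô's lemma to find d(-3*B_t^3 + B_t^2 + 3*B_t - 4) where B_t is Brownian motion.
d(-3*B_t^3 + B_t^2 + 3*B_t - 4) = (1 - 9*B_t) dt + (-9*B_t^2 + 2*B_t + 3) dB_t

Itô's formula for f(B_t) gives d f(B_t) = f'(B_t) dB_t + (1/2) f''(B_t) dt. Compute derivatives of f(x) = -3*x^3 + x^2 + 3*x - 4:
  f'(x)  = -9*x^2 + 2*x + 3
  f''(x) = 2 - 18*x
Substitute x = B_t and multiply the f'' term by 1/2:
  drift     = (1/2) * (2 - 18*x) evaluated at B_t = 1 - 9*B_t
  diffusion = (-9*x^2 + 2*x + 3) evaluated at B_t = -9*B_t^2 + 2*B_t + 3
Therefore d(-3*B_t^3 + B_t^2 + 3*B_t - 4) = (1 - 9*B_t) dt + (-9*B_t^2 + 2*B_t + 3) dB_t.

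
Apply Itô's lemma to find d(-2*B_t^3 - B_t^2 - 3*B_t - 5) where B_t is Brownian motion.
d(-2*B_t^3 - B_t^2 - 3*B_t - 5) = (-6*B_t - 1) dt + (-6*B_t^2 - 2*B_t - 3) dB_t

Itô's formula for f(B_t) gives d f(B_t) = f'(B_t) dB_t + (1/2) f''(B_t) dt. Compute derivatives of f(x) = -2*x^3 - x^2 - 3*x - 5:
  f'(x)  = -6*x^2 - 2*x - 3
  f''(x) = -12*x - 2
Substitute x = B_t and multiply the f'' term by 1/2:
  drift     = (1/2) * (-12*x - 2) evaluated at B_t = -6*B_t - 1
  diffusion = (-6*x^2 - 2*x - 3) evaluated at B_t = -6*B_t^2 - 2*B_t - 3
Therefore d(-2*B_t^3 - B_t^2 - 3*B_t - 5) = (-6*B_t - 1) dt + (-6*B_t^2 - 2*B_t - 3) dB_t.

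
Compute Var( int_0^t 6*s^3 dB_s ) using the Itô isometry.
Var = 36*t^7/7

The Itô integral of a deterministic integrand f(s) has mean 0 because each increment f(s) * (B_{s+ds} - B_s) has mean 0. By the Itô isometry:
  Var( int_0^t f(s) dB_s ) = E[ (int_0^t f(s) dB_s)^2 ] = int_0^t f(s)^2 ds.
Here f(s) = 6*s^3, so f(s)^2 = 36*s^6. Integrate:
  int_0^t (36*s^6) ds = 36*t^7/7.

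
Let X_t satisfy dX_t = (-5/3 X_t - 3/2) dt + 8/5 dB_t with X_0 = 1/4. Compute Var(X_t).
Var(X_t) = 96/125 - 96*exp(-10*t/3)/125

The variance V(t) = Var(X_t) satisfies V'(t) = 2 a V(t) + c^2 with V(0) = 0 (drift coefficient is linear in X, diffusion is constant). With a = -5/3, c = 8/5, the solution is
  V(t) = (c^2 / (2 a)) * (exp(2 a t) - 1)
       = ((8/5)^2 / (2*(-5/3))) * (exp((-10/3) t) - 1)
       = 96/125 - 96*exp(-10*t/3)/125.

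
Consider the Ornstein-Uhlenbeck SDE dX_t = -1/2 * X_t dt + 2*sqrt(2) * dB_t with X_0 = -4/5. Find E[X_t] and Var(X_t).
E[X_t] = -4*exp(-t/2)/5; Var(X_t) = 8 - 8*exp(-t)

The OU SDE dX = -theta X dt + sigma dB admits the integrating factor exp(theta t): d(exp(theta t) X_t) = sigma exp(theta t) dB_t. Integrating from 0 to t:
  X_t = x_0 * exp(-theta t) + sigma * int_0^t exp(-theta (t-s)) dB_s.
The Itô integral has mean 0 and (by the Itô isometry) variance sigma^2 * int_0^t exp(-2 theta (t - s)) ds = sigma^2 * (1 - exp(-2 theta t)) / (2 theta).
With theta = 1/2, sigma = 2*sqrt(2), x_0 = -4/5:
  E[X_t] = -4/5 * exp(-1/2 t) = -4*exp(-t/2)/5
  Var(X_t) = (2*sqrt(2))^2 * (1 - exp(-2*1/2 t)) / (2 * 1/2) = 8 - 8*exp(-t).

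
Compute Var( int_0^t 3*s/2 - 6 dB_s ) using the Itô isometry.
Var = 3*t*(t^2 - 12*t + 48)/4

The Itô integral of a deterministic integrand f(s) has mean 0 because each increment f(s) * (B_{s+ds} - B_s) has mean 0. By the Itô isometry:
  Var( int_0^t f(s) dB_s ) = E[ (int_0^t f(s) dB_s)^2 ] = int_0^t f(s)^2 ds.
Here f(s) = 3*s/2 - 6, so f(s)^2 = 9*(s - 4)^2/4. Integrate:
  int_0^t (9*(s - 4)^2/4) ds = 3*t*(t^2 - 12*t + 48)/4.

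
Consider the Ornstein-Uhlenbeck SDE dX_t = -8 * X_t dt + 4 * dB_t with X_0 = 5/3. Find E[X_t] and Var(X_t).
E[X_t] = 5*exp(-8*t)/3; Var(X_t) = 1 - exp(-16*t)

The OU SDE dX = -theta X dt + sigma dB admits the integrating factor exp(theta t): d(exp(theta t) X_t) = sigma exp(theta t) dB_t. Integrating from 0 to t:
  X_t = x_0 * exp(-theta t) + sigma * int_0^t exp(-theta (t-s)) dB_s.
The Itô integral has mean 0 and (by the Itô isometry) variance sigma^2 * int_0^t exp(-2 theta (t - s)) ds = sigma^2 * (1 - exp(-2 theta t)) / (2 theta).
With theta = 8, sigma = 4, x_0 = 5/3:
  E[X_t] = 5/3 * exp(-8 t) = 5*exp(-8*t)/3
  Var(X_t) = (4)^2 * (1 - exp(-2*8 t)) / (2 * 8) = 1 - exp(-16*t).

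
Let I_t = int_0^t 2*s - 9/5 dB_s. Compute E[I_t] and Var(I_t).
E[I_t] = 0; Var(I_t) = t*(100*t^2 - 270*t + 243)/75

The Itô integral of a deterministic integrand f(s) has mean 0 because each increment f(s) * (B_{s+ds} - B_s) has mean 0. By the Itô isometry:
  Var( int_0^t f(s) dB_s ) = E[ (int_0^t f(s) dB_s)^2 ] = int_0^t f(s)^2 ds.
Here f(s) = 2*s - 9/5, so f(s)^2 = (10*s - 9)^2/25. Integrate:
  int_0^t ((10*s - 9)^2/25) ds = t*(100*t^2 - 270*t + 243)/75.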